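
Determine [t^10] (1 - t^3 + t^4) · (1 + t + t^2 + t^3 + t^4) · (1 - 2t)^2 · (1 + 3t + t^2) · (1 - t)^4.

(1 - t^3 + t^4) has coefficients 1,0,0,-1,1 for degrees 0…4.
(1 + t + t^2 + t^3 + t^4) has coefficients 1,1,1,1,1,0,0,0,0,0,0 for degrees 0…10.
Multiplying by (1 - 2t)^2 gives running coefficients 1,-3,1,1,1,0,4,0,0,0,0 for degrees 0…10.
Multiplying by (1 + 3t + t^2) gives running coefficients 1,0,-7,1,5,4,5,12,4,0,0 for degrees 0…10.
Finally multiplying by (1 - t)^4, the product of all factors after the first has coefficients 1,-4,-1,25,-40,18,8,-3,-25,40,-19 for degrees 0…10.
[t^10] = 1·(-19) − 1·(-3) + 1·8 = -8.

-8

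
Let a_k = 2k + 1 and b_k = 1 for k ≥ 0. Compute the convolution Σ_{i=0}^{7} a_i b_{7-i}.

64

Write out a_i and b_{7-i} for i = 0,…,7 and sum the products.
Σ = 1·1 + 3·1 + 5·1 + 7·1 + 9·1 + 11·1 + 13·1 + 15·1 = 64.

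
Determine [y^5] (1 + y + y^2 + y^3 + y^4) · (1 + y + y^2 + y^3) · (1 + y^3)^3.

(1 + y + y^2 + y^3 + y^4) has coefficients 1,1,1,1,1 for degrees 0…4.
(1 + y + y^2 + y^3) has coefficients 1,1,1,1,0,0 for degrees 0…5.
Finally multiplying by (1 + y^3)^3, the product of all factors after the first has coefficients 1,1,1,4,3,3 for degrees 0…5.
[y^5] = 1·3 + 1·3 + 1·4 + 1·1 + 1·1 = 12.

12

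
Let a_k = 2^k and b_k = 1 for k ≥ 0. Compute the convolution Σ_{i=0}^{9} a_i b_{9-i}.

1023

The convolution is the t^9 coefficient of A(t)B(t).
Σ = 1·1 + 2·1 + 4·1 + 8·1 + 16·1 + 32·1 + 64·1 + 128·1 + 256·1 + 512·1 = 1023.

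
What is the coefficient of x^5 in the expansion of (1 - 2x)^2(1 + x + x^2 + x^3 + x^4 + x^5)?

(1 - 2x)^2 has coefficients 1,-4,4 for degrees 0…2.
(1 + x + x^2 + x^3 + x^4 + x^5) has coefficients 1,1,1,1,1,1 for degrees 0…5.
[x^5] = 1·1 − 4·1 + 4·1 = 1.

1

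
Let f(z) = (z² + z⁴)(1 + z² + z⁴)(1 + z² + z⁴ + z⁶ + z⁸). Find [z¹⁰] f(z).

(z² + z⁴) has coefficients 0,0,1,0,1 for degrees 0…4.
(1 + z² + z⁴) has coefficients 1,0,1,0,1,0,0,0,0,0,0 for degrees 0…10.
Finally multiplying by (1 + z² + z⁴ + z⁶ + z⁸), the product of all factors after the first has coefficients 1,0,2,0,3,0,3,0,3,0,2 for degrees 0…10.
[z¹⁰] = 1·3 + 1·3 = 6.

6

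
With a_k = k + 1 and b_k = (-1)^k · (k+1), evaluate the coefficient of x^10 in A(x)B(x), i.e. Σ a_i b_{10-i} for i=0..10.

6

The convolution is the t^10 coefficient of A(t)B(t).
Σ = 1·11 + 2·(-10) + 3·9 + 4·(-8) + 5·7 + 6·(-6) + 7·5 + 8·(-4) + 9·3 + 10·(-2) + 11·1 = 6.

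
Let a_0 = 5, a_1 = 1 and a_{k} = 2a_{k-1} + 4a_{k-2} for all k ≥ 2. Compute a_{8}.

19328

The ordinary generating function has denominator 1 - 2z - 4z^2.
Iterating the recurrence: a_0,…,a_{8} = 5, 1, 22, 48, 184, 560, 1856, 5952, 19328.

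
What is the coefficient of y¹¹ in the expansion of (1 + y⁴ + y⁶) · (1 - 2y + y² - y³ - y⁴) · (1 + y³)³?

-5

(1 + y⁴ + y⁶) has coefficients 1,0,0,0,1,0,1 for degrees 0…6.
(1 - 2y + y² - y³ - y⁴) has coefficients 1,-2,1,-1,-1,0,0,0,0,0,0,0 for degrees 0…11.
Finally multiplying by (1 + y³)³, the product of all factors after the first has coefficients 1,-2,1,2,-7,3,0,-9,3,-2,-5,1 for degrees 0…11.
[y¹¹] = 1·1 + 1·(-9) + 1·3 = -5.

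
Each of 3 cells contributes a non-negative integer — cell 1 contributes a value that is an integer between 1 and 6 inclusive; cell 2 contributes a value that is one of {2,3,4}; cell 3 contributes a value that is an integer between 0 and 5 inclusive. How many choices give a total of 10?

15

The generating function for the choices is (t + t² + t³ + t⁴ + t⁵ + t⁶)·(t² + t³ + t⁴)·(1 + t + t² + t³ + t⁴ + t⁵); the count is [t¹⁰].
(t + t² + t³ + t⁴ + t⁵ + t⁶) has coefficients 0,1,1,1,1,1,1 for degrees 0…6.
(t² + t³ + t⁴) has coefficients 0,0,1,1,1,0,0,0,0,0,0 for degrees 0…10.
Finally multiplying by (1 + t + t² + t³ + t⁴ + t⁵), the product of all factors after the first has coefficients 0,0,1,2,3,3,3,3,2,1,0 for degrees 0…10.
[t¹⁰] = 1·1 + 1·2 + 1·3 + 1·3 + 1·3 + 1·3 = 15.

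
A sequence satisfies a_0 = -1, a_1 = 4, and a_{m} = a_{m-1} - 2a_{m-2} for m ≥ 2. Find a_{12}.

226

The ordinary generating function has denominator 1 - t + 2t^2.
Iterating the recurrence: a_0,…,a_{12} = -1, 4, 6, -2, -14, -10, 18, 38, 2, -74, -78, 70, 226.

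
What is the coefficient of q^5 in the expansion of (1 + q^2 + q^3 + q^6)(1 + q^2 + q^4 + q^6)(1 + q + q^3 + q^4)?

5

(1 + q^2 + q^3 + q^6) has coefficients 1,0,1,1,0,0 for degrees 0…5.
(1 + q^2 + q^4 + q^6) has coefficients 1,0,1,0,1,0 for degrees 0…5.
Finally multiplying by (1 + q + q^3 + q^4), the product of all factors after the first has coefficients 1,1,1,2,2,2 for degrees 0…5.
[q^5] = 1·2 + 1·2 + 1·1 = 5.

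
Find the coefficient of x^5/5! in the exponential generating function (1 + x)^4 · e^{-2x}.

The EGF product rule gives c_5 = Σ_{k_1+k_2=5} C(5; k_1,k_2) · ∏ g_i(k_i), where (1+x)^4 gives the falling factorial (4)_k; e^{-2x} gives (-2)^k.
g_1(k) for k = 0…5: 1, 4, 12, 24, 24, 0.
g_2(k) for k = 0…5: 1, -2, 4, -8, 16, -32.
c_5 = Σ_k C(5,k)·g_1(k)·g_2(5−k) = 1·1·(-32) + 5·4·16 + 10·12·(-8) + 10·24·4 + 5·24·(-2) = −32 + 320 − 960 + 960 − 240 = 48.

48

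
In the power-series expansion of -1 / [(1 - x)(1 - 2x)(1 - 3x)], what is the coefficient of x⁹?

Partial fractions give a closed form: a_n = (-1/2)·1^n + (4)·2^n + (-9/2)·3^n.
At n = 9: a_9 = -86526.

-86526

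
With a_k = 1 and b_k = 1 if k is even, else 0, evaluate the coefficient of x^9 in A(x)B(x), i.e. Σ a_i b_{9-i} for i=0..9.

5

The convolution is the x^9 coefficient of A(x)B(x).
Σ = 1·0 + 1·1 + 1·0 + 1·1 + 1·0 + 1·1 + 1·0 + 1·1 + 1·0 + 1·1 = 5.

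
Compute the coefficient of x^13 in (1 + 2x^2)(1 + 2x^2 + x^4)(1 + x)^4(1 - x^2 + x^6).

(1 + 2x^2) has coefficients 1,0,2 for degrees 0…2.
(1 + 2x^2 + x^4) has coefficients 1,0,2,0,1,0,0,0,0,0,0,0,0,0 for degrees 0…13.
Multiplying by (1 + x)^4 gives running coefficients 1,4,8,12,14,12,8,4,1,0,0,0,0,0 for degrees 0…13.
Finally multiplying by (1 - x^2 + x^6), the product of all factors after the first has coefficients 1,4,7,8,6,0,-5,-4,1,8,13,12,8,4 for degrees 0…13.
[x^13] = 1·4 + 2·12 = 28.

28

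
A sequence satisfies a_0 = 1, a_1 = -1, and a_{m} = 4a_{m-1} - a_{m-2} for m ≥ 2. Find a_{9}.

The ordinary generating function has denominator 1 - 4x + x^2.
Iterating the recurrence: a_0,…,a_{9} = 1, -1, -5, -19, -71, -265, -989, -3691, -13775, -51409.

-51409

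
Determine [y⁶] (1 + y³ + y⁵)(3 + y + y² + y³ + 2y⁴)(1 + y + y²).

9

(1 + y³ + y⁵) has coefficients 1,0,0,1,0,1 for degrees 0…5.
(3 + y + y² + y³ + 2y⁴) has coefficients 3,1,1,1,2,0,0 for degrees 0…6.
Finally multiplying by (1 + y + y²), the product of all factors after the first has coefficients 3,4,5,3,4,3,2 for degrees 0…6.
[y⁶] = 1·2 + 1·3 + 1·4 = 9.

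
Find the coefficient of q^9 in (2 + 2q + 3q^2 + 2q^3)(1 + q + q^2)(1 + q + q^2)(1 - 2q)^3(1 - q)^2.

(2 + 2q + 3q^2 + 2q^3) has coefficients 2,2,3,2 for degrees 0…3.
(1 + q + q^2) has coefficients 1,1,1,0,0,0,0,0,0,0 for degrees 0…9.
Multiplying by (1 + q + q^2) gives running coefficients 1,2,3,2,1,0,0,0,0,0 for degrees 0…9.
Multiplying by (1 - 2q)^3 gives running coefficients 1,-4,3,0,9,-6,-4,-8,0,0 for degrees 0…9.
Finally multiplying by (1 - q)^2, the product of all factors after the first has coefficients 1,-6,12,-10,12,-24,17,-6,12,-8 for degrees 0…9.
[q^9] = 2·(-8) + 2·12 + 3·(-6) + 2·17 = 24.

24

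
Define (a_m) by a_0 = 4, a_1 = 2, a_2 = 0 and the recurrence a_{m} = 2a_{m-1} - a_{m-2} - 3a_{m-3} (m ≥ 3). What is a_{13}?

The ordinary generating function has denominator 1 - 2x + x^2 + 3x^3.
Iterating the recurrence: a_0,…,a_{13} = 4, 2, 0, -14, -34, -54, -32, 92, 378, 760, 866, -162, -3470, -9376.

-9376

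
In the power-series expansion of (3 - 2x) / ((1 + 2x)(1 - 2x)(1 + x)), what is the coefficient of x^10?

4777

The denominator gives the recurrence a_n = −a_(n−1) + 4a_(n−2) + 4a_(n−3) for n ≥ 3; the numerator fixes a_0 = 3, a_1 = -5, a_2 = 17.
Iterating: 3, -5, 17, -25, 73, -105, 297, -425, 1193, -1705, 4777, so a_10 = 4777.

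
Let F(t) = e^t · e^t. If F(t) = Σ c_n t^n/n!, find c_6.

64

The EGF product rule gives c_6 = Σ_{k_1+k_2=6} C(6; k_1,k_2) · ∏ g_i(k_i), where e^t gives (1)^k; e^t gives (1)^k.
g_1(k) for k = 0…6: 1, 1, 1, 1, 1, 1, 1.
g_2(k) for k = 0…6: 1, 1, 1, 1, 1, 1, 1.
c_6 = Σ_k C(6,k)·g_1(k)·g_2(6−k) = 1·1·1 + 6·1·1 + 15·1·1 + 20·1·1 + 15·1·1 + 6·1·1 + 1·1·1 = 1 + 6 + 15 + 20 + 15 + 6 + 1 = 64.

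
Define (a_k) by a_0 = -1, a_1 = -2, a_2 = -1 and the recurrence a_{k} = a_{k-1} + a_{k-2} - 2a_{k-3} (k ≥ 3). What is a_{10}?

The ordinary generating function has denominator 1 - z - z^2 + 2z^3.
Iterating the recurrence: a_0,…,a_{10} = -1, -2, -1, -1, 2, 3, 7, 6, 7, -1, -6.

-6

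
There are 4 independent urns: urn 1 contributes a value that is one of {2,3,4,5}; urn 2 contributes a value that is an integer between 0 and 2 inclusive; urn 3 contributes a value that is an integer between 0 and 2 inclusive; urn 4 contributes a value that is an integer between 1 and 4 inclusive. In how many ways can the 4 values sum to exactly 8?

28

The generating function for the choices is (q^2 + q^3 + q^4 + q^5)·(1 + q + q^2)·(1 + q + q^2)·(q + q^2 + q^3 + q^4); the count is [q^8].
(q^2 + q^3 + q^4 + q^5) has coefficients 0,0,1,1,1,1 for degrees 0…5.
(1 + q + q^2) has coefficients 1,1,1,0,0,0,0,0,0 for degrees 0…8.
Multiplying by (1 + q + q^2) gives running coefficients 1,2,3,2,1,0,0,0,0 for degrees 0…8.
Finally multiplying by (q + q^2 + q^3 + q^4), the product of all factors after the first has coefficients 0,1,3,6,8,8,6,3,1 for degrees 0…8.
[q^8] = 1·6 + 1·8 + 1·8 + 1·6 = 28.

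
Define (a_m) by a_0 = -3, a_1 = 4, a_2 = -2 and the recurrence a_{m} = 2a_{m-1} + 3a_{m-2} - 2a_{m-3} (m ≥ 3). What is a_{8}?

1374

The ordinary generating function has denominator 1 - 2y - 3y^2 + 2y^3.
Iterating the recurrence: a_0,…,a_{8} = -3, 4, -2, 14, 14, 74, 162, 518, 1374.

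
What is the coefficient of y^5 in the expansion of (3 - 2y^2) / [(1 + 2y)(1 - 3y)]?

The denominator gives the recurrence a_n = a_(n−1) + 6a_(n−2) for n ≥ 3; the numerator fixes a_0 = 3, a_1 = 3, a_2 = 19.
Iterating: 3, 3, 19, 37, 151, 373, so a_5 = 373.

373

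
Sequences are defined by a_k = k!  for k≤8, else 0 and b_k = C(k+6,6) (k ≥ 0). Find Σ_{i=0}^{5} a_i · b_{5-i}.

1296

Write out a_i and b_{5-i} for i = 0,…,5 and sum the products.
Σ = 1·462 + 1·210 + 2·84 + 6·28 + 24·7 + 120·1 = 1296.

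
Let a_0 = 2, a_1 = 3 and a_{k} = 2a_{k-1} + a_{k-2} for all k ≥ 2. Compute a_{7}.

The ordinary generating function has denominator 1 - 2y - y^2.
Iterating the recurrence: a_0,…,a_{7} = 2, 3, 8, 19, 46, 111, 268, 647.

647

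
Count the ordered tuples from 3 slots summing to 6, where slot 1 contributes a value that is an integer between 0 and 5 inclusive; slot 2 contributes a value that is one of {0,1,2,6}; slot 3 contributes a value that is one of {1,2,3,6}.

10

The generating function for the choices is (1 + y + y² + y³ + y⁴ + y⁵)·(1 + y + y² + y⁶)·(y + y² + y³ + y⁶); the count is [y⁶].
(1 + y + y² + y³ + y⁴ + y⁵) has coefficients 1,1,1,1,1,1 for degrees 0…5.
(1 + y + y² + y⁶) has coefficients 1,1,1,0,0,0,1 for degrees 0…6.
Finally multiplying by (y + y² + y³ + y⁶), the product of all factors after the first has coefficients 0,1,2,3,2,1,1 for degrees 0…6.
[y⁶] = 1·1 + 1·1 + 1·2 + 1·3 + 1·2 + 1·1 = 10.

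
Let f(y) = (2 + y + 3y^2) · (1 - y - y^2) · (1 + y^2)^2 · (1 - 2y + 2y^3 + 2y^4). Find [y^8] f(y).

(2 + y + 3y^2) has coefficients 2,1,3 for degrees 0…2.
(1 - y - y^2) has coefficients 1,-1,-1,0,0,0,0,0,0 for degrees 0…8.
Multiplying by (1 + y^2)^2 gives running coefficients 1,-1,1,-2,-1,-1,-1,0,0 for degrees 0…8.
Finally multiplying by (1 - 2y + 2y^3 + 2y^4), the product of all factors after the first has coefficients 1,-3,3,-2,3,1,-1,-4,-4 for degrees 0…8.
[y^8] = 2·(-4) + 1·(-4) + 3·(-1) = -15.

-15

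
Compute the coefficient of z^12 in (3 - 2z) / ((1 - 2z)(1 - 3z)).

3703703

The denominator gives the recurrence a_n = 5a_(n−1) − 6a_(n−2) for n ≥ 2; the numerator fixes a_0 = 3, a_1 = 13.
Iterating: 3, 13, 47, 157, 503, 1573, 4847, 14797, 44903, 135733, 409247, 1231837, 3703703, so a_12 = 3703703.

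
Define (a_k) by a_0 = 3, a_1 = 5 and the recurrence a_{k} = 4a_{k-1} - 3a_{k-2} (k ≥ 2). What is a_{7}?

The ordinary generating function has denominator 1 - 4x + 3x^2.
Iterating the recurrence: a_0,…,a_{7} = 3, 5, 11, 29, 83, 245, 731, 2189.

2189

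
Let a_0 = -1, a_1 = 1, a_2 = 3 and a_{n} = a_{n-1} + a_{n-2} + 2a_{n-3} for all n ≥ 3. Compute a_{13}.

The ordinary generating function has denominator 1 - t - t^2 - 2t^3.
Iterating the recurrence: a_0,…,a_{13} = -1, 1, 3, 2, 7, 15, 26, 55, 111, 218, 439, 879, 1754, 3511.

3511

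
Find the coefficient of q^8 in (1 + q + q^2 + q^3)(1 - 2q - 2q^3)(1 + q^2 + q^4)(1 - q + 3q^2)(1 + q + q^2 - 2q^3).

-23

(1 + q + q^2 + q^3) has coefficients 1,1,1,1 for degrees 0…3.
(1 - 2q - 2q^3) has coefficients 1,-2,0,-2,0,0,0,0,0 for degrees 0…8.
Multiplying by (1 + q^2 + q^4) gives running coefficients 1,-2,1,-4,1,-4,0,-2,0 for degrees 0…8.
Multiplying by (1 - q + 3q^2) gives running coefficients 1,-3,6,-11,8,-17,7,-14,2 for degrees 0…8.
Finally multiplying by (1 + q + q^2 - 2q^3), the product of all factors after the first has coefficients 1,-2,4,-10,9,-32,20,-40,29 for degrees 0…8.
[q^8] = 1·29 + 1·(-40) + 1·20 + 1·(-32) = -23.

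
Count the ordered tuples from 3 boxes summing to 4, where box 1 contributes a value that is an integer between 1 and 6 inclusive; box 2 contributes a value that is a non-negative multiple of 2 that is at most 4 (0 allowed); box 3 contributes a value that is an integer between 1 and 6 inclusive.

4

The generating function for the choices is (t + t^2 + t^3 + t^4 + t^5 + t^6)·(1 + t^2 + t^4)·(t + t^2 + t^3 + t^4 + t^5 + t^6); the count is [t^4].
(t + t^2 + t^3 + t^4 + t^5 + t^6) has coefficients 0,1,1,1,1 for degrees 0…4.
(1 + t^2 + t^4) has coefficients 1,0,1,0,1 for degrees 0…4.
Finally multiplying by (t + t^2 + t^3 + t^4 + t^5 + t^6), the product of all factors after the first has coefficients 0,1,1,2,2 for degrees 0…4.
[t^4] = 1·2 + 1·1 + 1·1 + 1·0 = 4.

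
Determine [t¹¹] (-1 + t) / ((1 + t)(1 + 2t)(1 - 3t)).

-50687

The denominator gives the recurrence a_n = 7a_(n−2) + 6a_(n−3) for n ≥ 3; the numerator fixes a_0 = -1, a_1 = 1, a_2 = -7.
Iterating: -1, 1, -7, 1, -43, -35, -295, -503, -2275, -5291, -18943, -50687, so a_11 = -50687.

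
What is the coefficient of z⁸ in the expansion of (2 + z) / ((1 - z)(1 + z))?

2

Partial fractions give a closed form: a_n = (3/2)·1^n + (1/2)·(-1)^n.
At n = 8: a_8 = 2.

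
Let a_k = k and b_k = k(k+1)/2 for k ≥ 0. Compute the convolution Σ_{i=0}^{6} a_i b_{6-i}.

This is [x^6] in the product of the two ordinary generating functions.
Σ = 0·21 + 1·15 + 2·10 + 3·6 + 4·3 + 5·1 + 6·0 = 70.

70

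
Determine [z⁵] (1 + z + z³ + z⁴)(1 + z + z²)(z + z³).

4

(1 + z + z³ + z⁴) has coefficients 1,1,0,1,1 for degrees 0…4.
(1 + z + z²) has coefficients 1,1,1,0,0,0 for degrees 0…5.
Finally multiplying by (z + z³), the product of all factors after the first has coefficients 0,1,1,2,1,1 for degrees 0…5.
[z⁵] = 1·1 + 1·1 + 1·1 + 1·1 = 4.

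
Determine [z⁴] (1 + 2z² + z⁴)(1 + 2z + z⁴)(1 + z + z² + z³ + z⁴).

(1 + 2z² + z⁴) has coefficients 1,0,2,0,1 for degrees 0…4.
(1 + 2z + z⁴) has coefficients 1,2,0,0,1 for degrees 0…4.
Finally multiplying by (1 + z + z² + z³ + z⁴), the product of all factors after the first has coefficients 1,3,3,3,4 for degrees 0…4.
[z⁴] = 1·4 + 2·3 + 1·1 = 11.

11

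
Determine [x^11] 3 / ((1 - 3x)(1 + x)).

Partial fractions give a closed form: a_n = (9/4)·3^n + (3/4)·(-1)^n.
At n = 11: a_11 = 398580.

398580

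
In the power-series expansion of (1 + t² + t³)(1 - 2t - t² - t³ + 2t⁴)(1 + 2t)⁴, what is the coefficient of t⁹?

(1 + t² + t³) has coefficients 1,0,1,1 for degrees 0…3.
(1 - 2t - t² - t³ + 2t⁴) has coefficients 1,-2,-1,-1,2,0,0,0,0,0 for degrees 0…9.
Finally multiplying by (1 + 2t)⁴, the product of all factors after the first has coefficients 1,6,7,-25,-78,-72,0,48,32,0 for degrees 0…9.
[t⁹] = 1·0 + 1·48 + 1·0 = 48.

48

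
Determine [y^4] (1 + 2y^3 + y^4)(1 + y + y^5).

3

(1 + 2y^3 + y^4) has coefficients 1,0,0,2,1 for degrees 0…4.
(1 + y + y^5) has coefficients 1,1,0,0,0 for degrees 0…4.
[y^4] = 1·0 + 2·1 + 1·1 = 3.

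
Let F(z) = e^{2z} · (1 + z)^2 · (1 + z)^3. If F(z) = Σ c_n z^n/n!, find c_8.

The EGF product rule gives c_8 = Σ_{k_1+k_2+k_3=8} C(8; k_1,k_2,k_3) · ∏ g_i(k_i), where e^{2z} gives (2)^k; (1+z)^2 gives the falling factorial (2)_k; (1+z)^3 gives the falling factorial (3)_k.
g_1(k) for k = 0…8: 1, 2, 4, 8, 16, 32, 64, 128, 256.
g_2(k) for k = 0…8: 1, 2, 2, 0, 0, 0, 0, 0, 0.
g_3(k) for k = 0…8: 1, 3, 6, 6, 0, 0, 0, 0, 0.
First combine the last two factors: h(k) = Σ_j C(k,j)·g_2(j)·g_3(k−j) for k = 0…8: 1, 5, 20, 60, 120, 120, 0, 0, 0.
c_8 = Σ_k C(8,k)·g_1(k)·h(8−k) = 56·8·120 + 70·16·120 + 56·32·60 + 28·64·20 + 8·128·5 + 1·256·1 = 53760 + 134400 + 107520 + 35840 + 5120 + 256 = 336896.

336896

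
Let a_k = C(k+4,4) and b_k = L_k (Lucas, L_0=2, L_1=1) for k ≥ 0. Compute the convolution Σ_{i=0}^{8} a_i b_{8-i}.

Write out a_i and b_{8-i} for i = 0,…,8 and sum the products.
Σ = 1·47 + 5·29 + 15·18 + 35·11 + 70·7 + 126·4 + 210·3 + 330·1 + 495·2 = 3791.

3791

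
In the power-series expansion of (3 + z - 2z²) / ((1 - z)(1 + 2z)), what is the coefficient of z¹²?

5462

The denominator gives the recurrence a_n = −a_(n−1) + 2a_(n−2) for n ≥ 3; the numerator fixes a_0 = 3, a_1 = -2, a_2 = 6.
Iterating: 3, -2, 6, -10, 22, -42, 86, -170, 342, -682, 1366, -2730, 5462, so a_12 = 5462.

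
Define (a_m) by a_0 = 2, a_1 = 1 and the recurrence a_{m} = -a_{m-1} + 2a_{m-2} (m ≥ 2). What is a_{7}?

-41

The ordinary generating function has denominator 1 + z - 2z^2.
Iterating the recurrence: a_0,…,a_{7} = 2, 1, 3, -1, 7, -9, 23, -41.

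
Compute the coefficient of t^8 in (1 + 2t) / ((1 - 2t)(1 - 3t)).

31781

Partial fractions give a closed form: a_n = (-4)·2^n + (5)·3^n.
At n = 8: a_8 = 31781.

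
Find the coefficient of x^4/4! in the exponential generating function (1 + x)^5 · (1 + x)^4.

3024

The EGF product rule gives c_4 = Σ_{k_1+k_2=4} C(4; k_1,k_2) · ∏ g_i(k_i), where (1+x)^5 gives the falling factorial (5)_k; (1+x)^4 gives the falling factorial (4)_k.
g_1(k) for k = 0…4: 1, 5, 20, 60, 120.
g_2(k) for k = 0…4: 1, 4, 12, 24, 24.
c_4 = Σ_k C(4,k)·g_1(k)·g_2(4−k) = 1·1·24 + 4·5·24 + 6·20·12 + 4·60·4 + 1·120·1 = 24 + 480 + 1440 + 960 + 120 = 3024.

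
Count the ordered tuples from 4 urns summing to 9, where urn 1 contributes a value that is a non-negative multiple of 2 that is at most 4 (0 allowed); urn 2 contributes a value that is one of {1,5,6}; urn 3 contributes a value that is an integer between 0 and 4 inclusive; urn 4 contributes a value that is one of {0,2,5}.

The generating function for the choices is (1 + z² + z⁴)·(z + z⁵ + z⁶)·(1 + z + z² + z³ + z⁴)·(1 + z² + z⁵); the count is [z⁹].
(1 + z² + z⁴) has coefficients 1,0,1,0,1 for degrees 0…4.
(z + z⁵ + z⁶) has coefficients 0,1,0,0,0,1,1,0,0,0 for degrees 0…9.
Multiplying by (1 + z + z² + z³ + z⁴) gives running coefficients 0,1,1,1,1,2,2,2,2,2 for degrees 0…9.
Finally multiplying by (1 + z² + z⁵), the product of all factors after the first has coefficients 0,1,1,2,2,3,4,5,5,5 for degrees 0…9.
[z⁹] = 1·5 + 1·5 + 1·3 = 13.

13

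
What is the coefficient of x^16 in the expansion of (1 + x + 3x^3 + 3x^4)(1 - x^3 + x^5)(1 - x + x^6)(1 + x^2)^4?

(1 + x + 3x^3 + 3x^4) has coefficients 1,1,0,3,3 for degrees 0…4.
(1 - x^3 + x^5) has coefficients 1,0,0,-1,0,1,0,0,0,0,0,0,0,0,0,0,0 for degrees 0…16.
Multiplying by (1 - x + x^6) gives running coefficients 1,-1,0,-1,1,1,0,0,0,-1,0,1,0,0,0,0,0 for degrees 0…16.
Finally multiplying by (1 + x^2)^4, the product of all factors after the first has coefficients 1,-1,4,-5,7,-9,8,-6,7,0,4,0,1,-1,0,2,0 for degrees 0…16.
[x^16] = 1·0 + 1·2 + 3·(-1) + 3·1 = 2.

2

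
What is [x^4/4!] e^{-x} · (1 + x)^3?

1

The EGF product rule gives c_4 = Σ_{k_1+k_2=4} C(4; k_1,k_2) · ∏ g_i(k_i), where e^{-x} gives (-1)^k; (1+x)^3 gives the falling factorial (3)_k.
g_1(k) for k = 0…4: 1, -1, 1, -1, 1.
g_2(k) for k = 0…4: 1, 3, 6, 6, 0.
c_4 = Σ_k C(4,k)·g_1(k)·g_2(4−k) = 4·(-1)·6 + 6·1·6 + 4·(-1)·3 + 1·1·1 = −24 + 36 − 12 + 1 = 1.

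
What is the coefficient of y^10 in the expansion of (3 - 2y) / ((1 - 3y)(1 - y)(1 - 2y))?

611823

Partial fractions give a closed form: a_n = (21/2)·3^n + (1/2)·1^n + (-8)·2^n.
At n = 10: a_10 = 611823.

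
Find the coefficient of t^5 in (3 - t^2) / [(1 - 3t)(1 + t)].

The denominator gives the recurrence a_n = 2a_(n−1) + 3a_(n−2) for n ≥ 3; the numerator fixes a_0 = 3, a_1 = 6, a_2 = 20.
Iterating: 3, 6, 20, 58, 176, 526, so a_5 = 526.

526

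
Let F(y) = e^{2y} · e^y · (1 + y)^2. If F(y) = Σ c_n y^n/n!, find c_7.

22599

The EGF product rule gives c_7 = Σ_{k_1+k_2+k_3=7} C(7; k_1,k_2,k_3) · ∏ g_i(k_i), where e^{2y} gives (2)^k; e^y gives (1)^k; (1+y)^2 gives the falling factorial (2)_k.
g_1(k) for k = 0…7: 1, 2, 4, 8, 16, 32, 64, 128.
g_2(k) for k = 0…7: 1, 1, 1, 1, 1, 1, 1, 1.
g_3(k) for k = 0…7: 1, 2, 2, 0, 0, 0, 0, 0.
First combine the last two factors: h(k) = Σ_j C(k,j)·g_2(j)·g_3(k−j) for k = 0…7: 1, 3, 7, 13, 21, 31, 43, 57.
c_7 = Σ_k C(7,k)·g_1(k)·h(7−k) = 1·1·57 + 7·2·43 + 21·4·31 + 35·8·21 + 35·16·13 + 21·32·7 + 7·64·3 + 1·128·1 = 57 + 602 + 2604 + 5880 + 7280 + 4704 + 1344 + 128 = 22599.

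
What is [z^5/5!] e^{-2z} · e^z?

-1

The EGF product rule gives c_5 = Σ_{k_1+k_2=5} C(5; k_1,k_2) · ∏ g_i(k_i), where e^{-2z} gives (-2)^k; e^z gives (1)^k.
g_1(k) for k = 0…5: 1, -2, 4, -8, 16, -32.
g_2(k) for k = 0…5: 1, 1, 1, 1, 1, 1.
c_5 = Σ_k C(5,k)·g_1(k)·g_2(5−k) = 1·1·1 + 5·(-2)·1 + 10·4·1 + 10·(-8)·1 + 5·16·1 + 1·(-32)·1 = 1 − 10 + 40 − 80 + 80 − 32 = -1.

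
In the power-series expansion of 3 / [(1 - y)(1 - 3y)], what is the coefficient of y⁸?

The denominator gives the recurrence a_n = 4a_(n−1) − 3a_(n−2) for n ≥ 2; the numerator fixes a_0 = 3, a_1 = 12.
Iterating: 3, 12, 39, 120, 363, 1092, 3279, 9840, 29523, so a_8 = 29523.

29523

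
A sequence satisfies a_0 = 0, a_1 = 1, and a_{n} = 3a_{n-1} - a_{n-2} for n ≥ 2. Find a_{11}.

17711

The ordinary generating function has denominator 1 - 3q + q^2.
Iterating the recurrence: a_0,…,a_{11} = 0, 1, 3, 8, 21, 55, 144, 377, 987, 2584, 6765, 17711.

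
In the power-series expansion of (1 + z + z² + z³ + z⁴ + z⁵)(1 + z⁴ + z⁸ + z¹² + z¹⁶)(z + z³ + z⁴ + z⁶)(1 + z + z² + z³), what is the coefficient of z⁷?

17

(1 + z + z² + z³ + z⁴ + z⁵) has coefficients 1,1,1,1,1,1 for degrees 0…5.
(1 + z⁴ + z⁸ + z¹² + z¹⁶) has coefficients 1,0,0,0,1,0,0,0 for degrees 0…7.
Multiplying by (z + z³ + z⁴ + z⁶) gives running coefficients 0,1,0,1,1,1,1,1 for degrees 0…7.
Finally multiplying by (1 + z + z² + z³), the product of all factors after the first has coefficients 0,1,1,2,3,3,4,4 for degrees 0…7.
[z⁷] = 1·4 + 1·4 + 1·3 + 1·3 + 1·2 + 1·1 = 17.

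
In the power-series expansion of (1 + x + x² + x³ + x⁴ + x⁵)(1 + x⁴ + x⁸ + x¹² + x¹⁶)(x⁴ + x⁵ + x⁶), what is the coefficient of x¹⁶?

(1 + x + x² + x³ + x⁴ + x⁵) has coefficients 1,1,1,1,1,1 for degrees 0…5.
(1 + x⁴ + x⁸ + x¹² + x¹⁶) has coefficients 1,0,0,0,1,0,0,0,1,0,0,0,1,0,0,0,1 for degrees 0…16.
Finally multiplying by (x⁴ + x⁵ + x⁶), the product of all factors after the first has coefficients 0,0,0,0,1,1,1,0,1,1,1,0,1,1,1,0,1 for degrees 0…16.
[x¹⁶] = 1·1 + 1·0 + 1·1 + 1·1 + 1·1 + 1·0 = 4.

4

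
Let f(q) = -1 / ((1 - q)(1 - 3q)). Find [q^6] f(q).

-1093

The denominator gives the recurrence a_n = 4a_(n−1) − 3a_(n−2) for n ≥ 2; the numerator fixes a_0 = -1, a_1 = -4.
Iterating: -1, -4, -13, -40, -121, -364, -1093, so a_6 = -1093.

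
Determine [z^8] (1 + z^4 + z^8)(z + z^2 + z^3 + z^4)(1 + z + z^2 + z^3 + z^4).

(1 + z^4 + z^8) has coefficients 1,0,0,0,1,0,0,0,1 for degrees 0…8.
(z + z^2 + z^3 + z^4) has coefficients 0,1,1,1,1,0,0,0,0 for degrees 0…8.
Finally multiplying by (1 + z + z^2 + z^3 + z^4), the product of all factors after the first has coefficients 0,1,2,3,4,4,3,2,1 for degrees 0…8.
[z^8] = 1·1 + 1·4 + 1·0 = 5.

5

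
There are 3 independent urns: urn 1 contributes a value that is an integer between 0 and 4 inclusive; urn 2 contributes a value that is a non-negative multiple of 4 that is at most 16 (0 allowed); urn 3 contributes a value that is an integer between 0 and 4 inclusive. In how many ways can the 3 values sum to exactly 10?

The generating function for the choices is (1 + x + x² + x³ + x⁴)·(1 + x⁴ + x⁸ + x¹² + x¹⁶)·(1 + x + x² + x³ + x⁴); the count is [x¹⁰].
(1 + x + x² + x³ + x⁴) has coefficients 1,1,1,1,1 for degrees 0…4.
(1 + x⁴ + x⁸ + x¹² + x¹⁶) has coefficients 1,0,0,0,1,0,0,0,1,0,0 for degrees 0…10.
Finally multiplying by (1 + x + x² + x³ + x⁴), the product of all factors after the first has coefficients 1,1,1,1,2,1,1,1,2,1,1 for degrees 0…10.
[x¹⁰] = 1·1 + 1·1 + 1·2 + 1·1 + 1·1 = 6.

6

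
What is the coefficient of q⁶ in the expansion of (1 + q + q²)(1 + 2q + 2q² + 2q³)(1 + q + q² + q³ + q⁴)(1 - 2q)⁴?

-23

(1 + q + q²) has coefficients 1,1,1 for degrees 0…2.
(1 + 2q + 2q² + 2q³) has coefficients 1,2,2,2,0,0,0 for degrees 0…6.
Multiplying by (1 + q + q² + q³ + q⁴) gives running coefficients 1,3,5,7,7,6,4 for degrees 0…6.
Finally multiplying by (1 - 2q)⁴, the product of all factors after the first has coefficients 1,-5,5,7,-9,6,-20 for degrees 0…6.
[q⁶] = 1·(-20) + 1·6 + 1·(-9) = -23.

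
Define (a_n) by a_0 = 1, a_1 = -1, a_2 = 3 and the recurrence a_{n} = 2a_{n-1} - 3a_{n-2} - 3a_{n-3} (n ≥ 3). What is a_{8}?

33

The ordinary generating function has denominator 1 - 2y + 3y^2 + 3y^3.
Iterating the recurrence: a_0,…,a_{8} = 1, -1, 3, 6, 6, -15, -66, -105, 33.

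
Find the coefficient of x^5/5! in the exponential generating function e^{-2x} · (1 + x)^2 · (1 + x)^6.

-512

The EGF product rule gives c_5 = Σ_{k_1+k_2+k_3=5} C(5; k_1,k_2,k_3) · ∏ g_i(k_i), where e^{-2x} gives (-2)^k; (1+x)^2 gives the falling factorial (2)_k; (1+x)^6 gives the falling factorial (6)_k.
g_1(k) for k = 0…5: 1, -2, 4, -8, 16, -32.
g_2(k) for k = 0…5: 1, 2, 2, 0, 0, 0.
g_3(k) for k = 0…5: 1, 6, 30, 120, 360, 720.
First combine the last two factors: h(k) = Σ_j C(k,j)·g_2(j)·g_3(k−j) for k = 0…5: 1, 8, 56, 336, 1680, 6720.
c_5 = Σ_k C(5,k)·g_1(k)·h(5−k) = 1·1·6720 + 5·(-2)·1680 + 10·4·336 + 10·(-8)·56 + 5·16·8 + 1·(-32)·1 = 6720 − 16800 + 13440 − 4480 + 640 − 32 = -512.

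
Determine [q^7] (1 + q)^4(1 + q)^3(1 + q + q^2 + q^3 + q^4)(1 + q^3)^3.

420

(1 + q)^4 has coefficients 1,4,6,4,1 for degrees 0…4.
(1 + q)^3 has coefficients 1,3,3,1,0,0,0,0 for degrees 0…7.
Multiplying by (1 + q + q^2 + q^3 + q^4) gives running coefficients 1,4,7,8,8,7,4,1 for degrees 0…7.
Finally multiplying by (1 + q^3)^3, the product of all factors after the first has coefficients 1,4,7,11,20,28,31,37 for degrees 0…7.
[q^7] = 1·37 + 4·31 + 6·28 + 4·20 + 1·11 = 420.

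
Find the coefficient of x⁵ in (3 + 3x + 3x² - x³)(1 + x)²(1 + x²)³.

50

(3 + 3x + 3x² - x³) has coefficients 3,3,3,-1 for degrees 0…3.
(1 + x)² has coefficients 1,2,1,0,0,0 for degrees 0…5.
Finally multiplying by (1 + x²)³, the product of all factors after the first has coefficients 1,2,4,6,6,6 for degrees 0…5.
[x⁵] = 3·6 + 3·6 + 3·6 − 1·4 = 50.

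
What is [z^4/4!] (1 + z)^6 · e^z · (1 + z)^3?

The EGF product rule gives c_4 = Σ_{k_1+k_2+k_3=4} C(4; k_1,k_2,k_3) · ∏ g_i(k_i), where (1+z)^6 gives the falling factorial (6)_k; e^z gives (1)^k; (1+z)^3 gives the falling factorial (3)_k.
g_1(k) for k = 0…4: 1, 6, 30, 120, 360.
g_2(k) for k = 0…4: 1, 1, 1, 1, 1.
g_3(k) for k = 0…4: 1, 3, 6, 6, 0.
First combine the last two factors: h(k) = Σ_j C(k,j)·g_2(j)·g_3(k−j) for k = 0…4: 1, 4, 13, 34, 73.
c_4 = Σ_k C(4,k)·g_1(k)·h(4−k) = 1·1·73 + 4·6·34 + 6·30·13 + 4·120·4 + 1·360·1 = 73 + 816 + 2340 + 1920 + 360 = 5509.

5509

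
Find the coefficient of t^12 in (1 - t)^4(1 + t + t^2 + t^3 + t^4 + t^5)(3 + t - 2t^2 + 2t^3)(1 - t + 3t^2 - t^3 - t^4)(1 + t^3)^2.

31

(1 - t)^4 has coefficients 1,-4,6,-4,1 for degrees 0…4.
(1 + t + t^2 + t^3 + t^4 + t^5) has coefficients 1,1,1,1,1,1,0,0,0,0,0,0,0 for degrees 0…12.
Multiplying by (3 + t - 2t^2 + 2t^3) gives running coefficients 3,4,2,4,4,4,1,0,2,0,0,0,0 for degrees 0…12.
Multiplying by (1 - t + 3t^2 - t^3 - t^4) gives running coefficients 3,1,7,11,-1,6,3,3,-3,-7,5,-2,-2 for degrees 0…12.
Finally multiplying by (1 + t^3)^2, the product of all factors after the first has coefficients 3,1,7,17,1,20,28,2,16,10,10,-2,-13 for degrees 0…12.
[t^12] = 1·(-13) − 4·(-2) + 6·10 − 4·10 + 1·16 = 31.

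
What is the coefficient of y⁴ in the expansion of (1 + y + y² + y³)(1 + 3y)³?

(1 + y + y² + y³) has coefficients 1,1,1,1 for degrees 0…3.
(1 + 3y)³ has coefficients 1,9,27,27,0 for degrees 0…4.
[y⁴] = 1·0 + 1·27 + 1·27 + 1·9 = 63.

63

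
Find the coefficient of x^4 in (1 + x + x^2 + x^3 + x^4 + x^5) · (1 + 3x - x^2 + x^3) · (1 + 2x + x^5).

12

(1 + x + x^2 + x^3 + x^4 + x^5) has coefficients 1,1,1,1,1 for degrees 0…4.
(1 + 3x - x^2 + x^3) has coefficients 1,3,-1,1,0 for degrees 0…4.
Finally multiplying by (1 + 2x + x^5), the product of all factors after the first has coefficients 1,5,5,-1,2 for degrees 0…4.
[x^4] = 1·2 + 1·(-1) + 1·5 + 1·5 + 1·1 = 12.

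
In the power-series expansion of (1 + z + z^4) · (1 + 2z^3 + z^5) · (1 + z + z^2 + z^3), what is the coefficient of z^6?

(1 + z + z^4) has coefficients 1,1,0,0,1 for degrees 0…4.
(1 + 2z^3 + z^5) has coefficients 1,0,0,2,0,1,0 for degrees 0…6.
Finally multiplying by (1 + z + z^2 + z^3), the product of all factors after the first has coefficients 1,1,1,3,2,3,3 for degrees 0…6.
[z^6] = 1·3 + 1·3 + 1·1 = 7.

7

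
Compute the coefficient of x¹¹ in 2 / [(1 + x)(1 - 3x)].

The denominator gives the recurrence a_n = 2a_(n−1) + 3a_(n−2) for n ≥ 2; the numerator fixes a_0 = 2, a_1 = 4.
Iterating: 2, 4, 14, 40, 122, 364, 1094, 3280, 9842, 29524, 88574, 265720, so a_11 = 265720.

265720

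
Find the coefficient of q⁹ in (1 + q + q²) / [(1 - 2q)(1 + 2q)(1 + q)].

The denominator gives the recurrence a_n = −a_(n−1) + 4a_(n−2) + 4a_(n−3) for n ≥ 3; the numerator fixes a_0 = 1, a_1 = 0, a_2 = 5.
Iterating: 1, 0, 5, -1, 21, -5, 85, -21, 341, -85, so a_9 = -85.

-85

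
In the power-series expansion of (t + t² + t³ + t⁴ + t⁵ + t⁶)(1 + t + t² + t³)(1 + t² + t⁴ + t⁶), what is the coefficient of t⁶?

10

(t + t² + t³ + t⁴ + t⁵ + t⁶) has coefficients 0,1,1,1,1,1,1 for degrees 0…6.
(1 + t + t² + t³) has coefficients 1,1,1,1,0,0,0 for degrees 0…6.
Finally multiplying by (1 + t² + t⁴ + t⁶), the product of all factors after the first has coefficients 1,1,2,2,2,2,2 for degrees 0…6.
[t⁶] = 1·2 + 1·2 + 1·2 + 1·2 + 1·1 + 1·1 = 10.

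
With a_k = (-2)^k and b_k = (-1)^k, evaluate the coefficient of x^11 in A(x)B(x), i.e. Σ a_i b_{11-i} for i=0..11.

-4095

This is [x^11] in the product of the two ordinary generating functions.
Σ = 1·(-1) − 2·1 + 4·(-1) − 8·1 + 16·(-1) − 32·1 + 64·(-1) − 128·1 + 256·(-1) − 512·1 + 1024·(-1) − 2048·1 = -4095.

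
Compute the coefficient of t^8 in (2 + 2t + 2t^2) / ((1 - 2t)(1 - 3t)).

The denominator gives the recurrence a_n = 5a_(n−1) − 6a_(n−2) for n ≥ 3; the numerator fixes a_0 = 2, a_1 = 12, a_2 = 50.
Iterating: 2, 12, 50, 178, 590, 1882, 5870, 18058, 55070, so a_8 = 55070.

55070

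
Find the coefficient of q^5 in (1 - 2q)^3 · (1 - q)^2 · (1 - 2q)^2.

(1 - 2q)^3 has coefficients 1,-6,12,-8 for degrees 0…3.
(1 - q)^2 has coefficients 1,-2,1,0,0,0 for degrees 0…5.
Finally multiplying by (1 - 2q)^2, the product of all factors after the first has coefficients 1,-6,13,-12,4,0 for degrees 0…5.
[q^5] = 1·0 − 6·4 + 12·(-12) − 8·13 = -272.

-272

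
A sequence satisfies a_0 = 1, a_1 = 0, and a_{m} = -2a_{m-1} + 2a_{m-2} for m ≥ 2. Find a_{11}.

-13376

The ordinary generating function has denominator 1 + 2q - 2q^2.
Iterating the recurrence: a_0,…,a_{11} = 1, 0, 2, -4, 12, -32, 88, -240, 656, -1792, 4896, -13376.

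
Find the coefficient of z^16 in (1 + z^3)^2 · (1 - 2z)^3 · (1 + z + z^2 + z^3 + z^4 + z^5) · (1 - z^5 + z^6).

24

(1 + z^3)^2 has coefficients 1,0,0,2,0,0,1 for degrees 0…6.
(1 - 2z)^3 has coefficients 1,-6,12,-8,0,0,0,0,0,0,0,0,0,0,0,0,0 for degrees 0…16.
Multiplying by (1 + z + z^2 + z^3 + z^4 + z^5) gives running coefficients 1,-5,7,-1,-1,-1,-2,4,-8,0,0,0,0,0,0,0,0 for degrees 0…16.
Finally multiplying by (1 - z^5 + z^6), the product of all factors after the first has coefficients 1,-5,7,-1,-1,-2,4,-8,0,0,0,1,-6,12,-8,0,0 for degrees 0…16.
[z^16] = 1·0 + 2·12 + 1·0 = 24.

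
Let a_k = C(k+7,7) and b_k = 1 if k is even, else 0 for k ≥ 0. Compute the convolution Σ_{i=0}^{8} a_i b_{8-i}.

The convolution is the x^8 coefficient of A(x)B(x).
Σ = 1·1 + 8·0 + 36·1 + 120·0 + 330·1 + 792·0 + 1716·1 + 3432·0 + 6435·1 = 8518.

8518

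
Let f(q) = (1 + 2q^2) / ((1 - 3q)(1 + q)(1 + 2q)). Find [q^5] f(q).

96

The denominator gives the recurrence a_n = 7a_(n−2) + 6a_(n−3) for n ≥ 3; the numerator fixes a_0 = 1, a_1 = 0, a_2 = 9.
Iterating: 1, 0, 9, 6, 63, 96, so a_5 = 96.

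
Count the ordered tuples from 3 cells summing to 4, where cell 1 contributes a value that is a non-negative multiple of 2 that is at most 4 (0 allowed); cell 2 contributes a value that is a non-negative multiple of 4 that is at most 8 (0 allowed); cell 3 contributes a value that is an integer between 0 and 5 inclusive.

The generating function for the choices is (1 + t² + t⁴)·(1 + t⁴ + t⁸)·(1 + t + t² + t³ + t⁴ + t⁵); the count is [t⁴].
(1 + t² + t⁴) has coefficients 1,0,1,0,1 for degrees 0…4.
(1 + t⁴ + t⁸) has coefficients 1,0,0,0,1 for degrees 0…4.
Finally multiplying by (1 + t + t² + t³ + t⁴ + t⁵), the product of all factors after the first has coefficients 1,1,1,1,2 for degrees 0…4.
[t⁴] = 1·2 + 1·1 + 1·1 = 4.

4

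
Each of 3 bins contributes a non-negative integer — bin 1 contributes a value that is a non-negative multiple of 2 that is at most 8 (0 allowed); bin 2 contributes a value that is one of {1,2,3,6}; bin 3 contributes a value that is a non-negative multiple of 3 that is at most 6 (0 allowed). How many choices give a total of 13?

4

The generating function for the choices is (1 + t^2 + t^4 + t^6 + t^8)·(t + t^2 + t^3 + t^6)·(1 + t^3 + t^6); the count is [t^13].
(1 + t^2 + t^4 + t^6 + t^8) has coefficients 1,0,1,0,1,0,1,0,1 for degrees 0…8.
(t + t^2 + t^3 + t^6) has coefficients 0,1,1,1,0,0,1,0,0,0,0,0,0,0 for degrees 0…13.
Finally multiplying by (1 + t^3 + t^6), the product of all factors after the first has coefficients 0,1,1,1,1,1,2,1,1,2,0,0,1,0 for degrees 0…13.
[t^13] = 1·0 + 1·0 + 1·2 + 1·1 + 1·1 = 4.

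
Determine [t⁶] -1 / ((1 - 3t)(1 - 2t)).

The denominator gives the recurrence a_n = 5a_(n−1) − 6a_(n−2) for n ≥ 2; the numerator fixes a_0 = -1, a_1 = -5.
Iterating: -1, -5, -19, -65, -211, -665, -2059, so a_6 = -2059.

-2059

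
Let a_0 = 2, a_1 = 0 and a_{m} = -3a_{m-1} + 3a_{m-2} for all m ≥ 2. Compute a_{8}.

The ordinary generating function has denominator 1 + 3q - 3q^2.
Iterating the recurrence: a_0,…,a_{8} = 2, 0, 6, -18, 72, -270, 1026, -3888, 14742.

14742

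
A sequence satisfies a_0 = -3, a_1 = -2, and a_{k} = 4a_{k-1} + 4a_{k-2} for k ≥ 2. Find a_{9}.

The ordinary generating function has denominator 1 - 4t - 4t^2.
Iterating the recurrence: a_0,…,a_{9} = -3, -2, -20, -88, -432, -2080, -10048, -48512, -234240, -1131008.

-1131008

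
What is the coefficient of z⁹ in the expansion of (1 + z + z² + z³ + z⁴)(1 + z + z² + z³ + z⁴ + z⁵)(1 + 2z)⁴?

(1 + z + z² + z³ + z⁴) has coefficients 1,1,1,1,1 for degrees 0…4.
(1 + z + z² + z³ + z⁴ + z⁵) has coefficients 1,1,1,1,1,1,0,0,0,0 for degrees 0…9.
Finally multiplying by (1 + 2z)⁴, the product of all factors after the first has coefficients 1,9,33,65,81,81,80,72,48,16 for degrees 0…9.
[z⁹] = 1·16 + 1·48 + 1·72 + 1·80 + 1·81 = 297.

297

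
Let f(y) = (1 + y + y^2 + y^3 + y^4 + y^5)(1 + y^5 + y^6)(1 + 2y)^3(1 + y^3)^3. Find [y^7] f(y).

148

(1 + y + y^2 + y^3 + y^4 + y^5) has coefficients 1,1,1,1,1,1 for degrees 0…5.
(1 + y^5 + y^6) has coefficients 1,0,0,0,0,1,1,0 for degrees 0…7.
Multiplying by (1 + 2y)^3 gives running coefficients 1,6,12,8,0,1,7,18 for degrees 0…7.
Finally multiplying by (1 + y^3)^3, the product of all factors after the first has coefficients 1,6,12,11,18,37,34,36 for degrees 0…7.
[y^7] = 1·36 + 1·34 + 1·37 + 1·18 + 1·11 + 1·12 = 148.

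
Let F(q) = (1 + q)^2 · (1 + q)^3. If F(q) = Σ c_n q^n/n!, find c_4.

The EGF product rule gives c_4 = Σ_{k_1+k_2=4} C(4; k_1,k_2) · ∏ g_i(k_i), where (1+q)^2 gives the falling factorial (2)_k; (1+q)^3 gives the falling factorial (3)_k.
g_1(k) for k = 0…4: 1, 2, 2, 0, 0.
g_2(k) for k = 0…4: 1, 3, 6, 6, 0.
c_4 = Σ_k C(4,k)·g_1(k)·g_2(4−k) = 4·2·6 + 6·2·6 = 48 + 72 = 120.

120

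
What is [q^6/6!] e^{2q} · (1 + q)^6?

The EGF product rule gives c_6 = Σ_{k_1+k_2=6} C(6; k_1,k_2) · ∏ g_i(k_i), where e^{2q} gives (2)^k; (1+q)^6 gives the falling factorial (6)_k.
g_1(k) for k = 0…6: 1, 2, 4, 8, 16, 32, 64.
g_2(k) for k = 0…6: 1, 6, 30, 120, 360, 720, 720.
c_6 = Σ_k C(6,k)·g_1(k)·g_2(6−k) = 1·1·720 + 6·2·720 + 15·4·360 + 20·8·120 + 15·16·30 + 6·32·6 + 1·64·1 = 720 + 8640 + 21600 + 19200 + 7200 + 1152 + 64 = 58576.

58576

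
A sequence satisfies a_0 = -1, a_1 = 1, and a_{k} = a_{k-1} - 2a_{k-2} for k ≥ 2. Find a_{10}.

The ordinary generating function has denominator 1 - z + 2z^2.
Iterating the recurrence: a_0,…,a_{10} = -1, 1, 3, 1, -5, -7, 3, 17, 11, -23, -45.

-45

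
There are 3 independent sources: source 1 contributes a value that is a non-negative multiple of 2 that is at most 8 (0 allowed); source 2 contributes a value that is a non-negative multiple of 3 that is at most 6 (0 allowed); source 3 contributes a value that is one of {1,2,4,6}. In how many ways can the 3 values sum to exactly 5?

2

The generating function for the choices is (1 + z² + z⁴ + z⁶ + z⁸)·(1 + z³ + z⁶)·(z + z² + z⁴ + z⁶); the count is [z⁵].
(1 + z² + z⁴ + z⁶ + z⁸) has coefficients 1,0,1,0,1,0 for degrees 0…5.
(1 + z³ + z⁶) has coefficients 1,0,0,1,0,0 for degrees 0…5.
Finally multiplying by (z + z² + z⁴ + z⁶), the product of all factors after the first has coefficients 0,1,1,0,2,1 for degrees 0…5.
[z⁵] = 1·1 + 1·0 + 1·1 = 2.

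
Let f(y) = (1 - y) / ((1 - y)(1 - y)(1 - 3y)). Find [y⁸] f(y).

9841

The denominator gives the recurrence a_n = 5a_(n−1) − 7a_(n−2) + 3a_(n−3) for n ≥ 3; the numerator fixes a_0 = 1, a_1 = 4, a_2 = 13.
Iterating: 1, 4, 13, 40, 121, 364, 1093, 3280, 9841, so a_8 = 9841.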